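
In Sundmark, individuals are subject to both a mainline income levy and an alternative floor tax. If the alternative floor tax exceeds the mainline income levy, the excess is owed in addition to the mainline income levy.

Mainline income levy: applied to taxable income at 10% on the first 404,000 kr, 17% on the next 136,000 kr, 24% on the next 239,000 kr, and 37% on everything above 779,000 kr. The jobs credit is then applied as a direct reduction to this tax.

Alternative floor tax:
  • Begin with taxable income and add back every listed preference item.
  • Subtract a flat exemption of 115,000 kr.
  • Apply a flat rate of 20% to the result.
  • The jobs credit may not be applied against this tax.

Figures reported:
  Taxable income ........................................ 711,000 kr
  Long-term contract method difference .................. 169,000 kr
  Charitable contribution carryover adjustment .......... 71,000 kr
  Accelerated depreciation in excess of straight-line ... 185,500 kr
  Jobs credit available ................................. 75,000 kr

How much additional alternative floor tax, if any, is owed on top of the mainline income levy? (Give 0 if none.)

Mainline income levy:
  404,000 kr × 10% = 40,400 kr
  136,000 kr × 17% = 23,120 kr
  171,000 kr × 24% = 41,040 kr
  → 104,560 kr
  Less jobs credit 75,000 kr → 29,560 kr

Alternative floor tax:
  Adjusted income: 711,000 kr + 169,000 kr + 71,000 kr + 185,500 kr = 1,136,500 kr
  Less exemption 115,000 kr → base 1,021,500 kr
  1,021,500 kr × 20% = 204,300 kr

Excess of alternative floor tax over mainline income levy: 204,300 kr − 29,560 kr = 174,740 kr.

174,740 kr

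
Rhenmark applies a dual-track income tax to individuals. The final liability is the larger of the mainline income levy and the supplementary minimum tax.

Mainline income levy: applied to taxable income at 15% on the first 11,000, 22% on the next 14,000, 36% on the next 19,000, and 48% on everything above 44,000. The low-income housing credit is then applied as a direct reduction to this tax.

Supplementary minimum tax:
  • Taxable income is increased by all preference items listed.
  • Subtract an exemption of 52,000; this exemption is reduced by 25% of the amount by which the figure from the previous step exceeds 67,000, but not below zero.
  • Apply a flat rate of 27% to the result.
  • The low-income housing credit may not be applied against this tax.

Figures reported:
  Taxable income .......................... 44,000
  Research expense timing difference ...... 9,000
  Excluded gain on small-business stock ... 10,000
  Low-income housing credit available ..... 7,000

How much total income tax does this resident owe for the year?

4,570

Mainline income levy:
  11,000 × 15% = 1,650
  14,000 × 22% = 3,080
  19,000 × 36% = 6,840
  → 11,570
  Less low-income housing credit 7,000 → 4,570

Supplementary minimum tax:
  Adjusted income: 44,000 + 9,000 + 10,000 = 63,000
  Exemption: 63,000 ≤ 67,000, so full 52,000 applies
  Base: 63,000 − 52,000 = 11,000
  11,000 × 27% = 2,970

4,570 > 2,970, so the mainline income levy governs.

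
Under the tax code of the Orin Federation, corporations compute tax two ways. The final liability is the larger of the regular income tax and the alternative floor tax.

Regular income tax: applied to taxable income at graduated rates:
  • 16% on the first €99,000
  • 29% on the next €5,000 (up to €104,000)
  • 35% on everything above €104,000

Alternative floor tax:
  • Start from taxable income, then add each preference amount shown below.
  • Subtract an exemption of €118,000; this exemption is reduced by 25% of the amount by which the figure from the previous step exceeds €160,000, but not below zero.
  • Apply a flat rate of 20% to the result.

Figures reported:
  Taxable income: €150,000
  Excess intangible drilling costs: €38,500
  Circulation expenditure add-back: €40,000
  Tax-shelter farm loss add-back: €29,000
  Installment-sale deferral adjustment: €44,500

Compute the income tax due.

Alternative floor tax:
  Adjusted income: €150,000 + €38,500 + €40,000 + €29,000 + €44,500 = €302,000
  Exemption: €118,000 − 25% × (€302,000 − €160,000) = €118,000 − €35,500 = €82,500
  Base: €302,000 − €82,500 = €219,500
  €219,500 × 20% = €43,900

Regular income tax:
  €99,000 × 16% = €15,840
  €5,000 × 29% = €1,450
  €46,000 × 35% = €16,100
  → €33,390

€43,900 > €33,390, so the alternative floor tax is the binding amount.

€43,900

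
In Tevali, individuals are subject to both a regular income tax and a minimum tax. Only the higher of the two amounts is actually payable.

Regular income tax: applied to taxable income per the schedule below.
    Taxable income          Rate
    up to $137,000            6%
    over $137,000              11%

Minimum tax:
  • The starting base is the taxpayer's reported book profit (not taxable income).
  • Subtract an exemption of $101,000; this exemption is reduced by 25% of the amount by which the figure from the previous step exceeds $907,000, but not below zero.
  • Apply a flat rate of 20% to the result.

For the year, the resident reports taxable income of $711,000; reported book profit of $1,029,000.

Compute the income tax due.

$191,700

Regular income tax:
  $137,000 × 6% = $8,220
  $574,000 × 11% = $63,140
  → $71,360

Minimum tax:
  Base (reported book profit): $1,029,000
  Exemption: $101,000 − 25% × ($1,029,000 − $907,000) = $101,000 − $30,500 = $70,500
  Base: $1,029,000 − $70,500 = $958,500
  $958,500 × 20% = $191,700

$191,700 > $71,360, so the minimum tax is the binding amount.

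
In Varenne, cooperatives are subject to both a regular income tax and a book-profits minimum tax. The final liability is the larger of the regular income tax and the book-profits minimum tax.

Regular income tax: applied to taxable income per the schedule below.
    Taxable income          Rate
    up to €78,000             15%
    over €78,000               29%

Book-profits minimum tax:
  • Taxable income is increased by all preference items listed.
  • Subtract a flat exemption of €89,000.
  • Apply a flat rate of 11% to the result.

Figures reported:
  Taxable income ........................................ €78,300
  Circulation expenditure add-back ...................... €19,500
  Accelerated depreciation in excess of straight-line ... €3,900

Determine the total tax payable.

€11,787

Regular income tax:
  €78,000 × 15% = €11,700
  €300 × 29% = €87
  → €11,787

Book-profits minimum tax:
  Adjusted income: €78,300 + €19,500 + €3,900 = €101,700
  Less exemption €89,000 → base €12,700
  €12,700 × 11% = €1,397

€11,787 > €1,397, so the regular income tax governs.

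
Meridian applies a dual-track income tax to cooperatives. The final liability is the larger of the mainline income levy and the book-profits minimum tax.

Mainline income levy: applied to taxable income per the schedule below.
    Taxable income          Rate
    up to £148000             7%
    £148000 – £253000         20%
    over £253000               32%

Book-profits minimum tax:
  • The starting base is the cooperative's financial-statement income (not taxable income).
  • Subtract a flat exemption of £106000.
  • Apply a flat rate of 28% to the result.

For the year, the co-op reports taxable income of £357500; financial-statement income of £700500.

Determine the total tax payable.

Book-profits minimum tax:
  Base (financial-statement income): £700500
  Less exemption £106000 → base £594500
  £594500 × 28% = £166460

Mainline income levy:
  £148000 × 7% = £10360
  £105000 × 20% = £21000
  £104500 × 32% = £33440
  → £64800

£166460 > £64800, so the book-profits minimum tax is the binding amount.

£166460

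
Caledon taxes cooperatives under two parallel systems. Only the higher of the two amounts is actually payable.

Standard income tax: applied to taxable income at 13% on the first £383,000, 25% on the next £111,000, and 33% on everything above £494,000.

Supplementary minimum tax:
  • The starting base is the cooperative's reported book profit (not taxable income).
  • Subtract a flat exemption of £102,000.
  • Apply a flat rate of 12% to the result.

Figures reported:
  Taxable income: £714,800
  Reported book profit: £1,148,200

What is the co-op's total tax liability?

£150,404

Supplementary minimum tax:
  Base (reported book profit): £1,148,200
  Less exemption £102,000 → base £1,046,200
  £1,046,200 × 12% = £125,544

Standard income tax:
  £383,000 × 13% = £49,790
  £111,000 × 25% = £27,750
  £220,800 × 33% = £72,864
  → £150,404

£150,404 > £125,544, so the standard income tax governs.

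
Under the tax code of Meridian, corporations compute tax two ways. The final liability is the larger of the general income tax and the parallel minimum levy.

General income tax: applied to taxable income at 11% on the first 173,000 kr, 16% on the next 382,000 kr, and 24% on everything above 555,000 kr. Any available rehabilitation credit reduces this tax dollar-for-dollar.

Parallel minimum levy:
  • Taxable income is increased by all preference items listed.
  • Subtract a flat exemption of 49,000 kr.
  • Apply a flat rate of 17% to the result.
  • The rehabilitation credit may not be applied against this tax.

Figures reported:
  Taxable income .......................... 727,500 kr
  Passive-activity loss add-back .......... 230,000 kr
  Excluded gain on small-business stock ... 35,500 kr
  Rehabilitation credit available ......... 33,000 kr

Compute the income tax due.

General income tax:
  173,000 kr × 11% = 19,030 kr
  382,000 kr × 16% = 61,120 kr
  172,500 kr × 24% = 41,400 kr
  → 121,550 kr
  Less rehabilitation credit 33,000 kr → 88,550 kr

Parallel minimum levy:
  Adjusted income: 727,500 kr + 230,000 kr + 35,500 kr = 993,000 kr
  Less exemption 49,000 kr → base 944,000 kr
  944,000 kr × 17% = 160,480 kr

160,480 kr > 88,550 kr, so the parallel minimum levy is the binding amount.

160,480 kr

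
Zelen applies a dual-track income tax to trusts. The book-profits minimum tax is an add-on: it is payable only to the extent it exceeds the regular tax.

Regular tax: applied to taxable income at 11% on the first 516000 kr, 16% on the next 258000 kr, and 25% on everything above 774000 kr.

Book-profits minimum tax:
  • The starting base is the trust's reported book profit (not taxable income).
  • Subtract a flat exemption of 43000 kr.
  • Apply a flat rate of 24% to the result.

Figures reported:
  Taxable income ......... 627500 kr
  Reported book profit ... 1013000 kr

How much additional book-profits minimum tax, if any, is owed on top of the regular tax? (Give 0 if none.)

158200 kr

Regular tax:
  516000 kr × 11% = 56760 kr
  111500 kr × 16% = 17840 kr
  → 74600 kr

Book-profits minimum tax:
  Base (reported book profit): 1013000 kr
  Less exemption 43000 kr → base 970000 kr
  970000 kr × 24% = 232800 kr

Excess of book-profits minimum tax over regular tax: 232800 kr − 74600 kr = 158200 kr.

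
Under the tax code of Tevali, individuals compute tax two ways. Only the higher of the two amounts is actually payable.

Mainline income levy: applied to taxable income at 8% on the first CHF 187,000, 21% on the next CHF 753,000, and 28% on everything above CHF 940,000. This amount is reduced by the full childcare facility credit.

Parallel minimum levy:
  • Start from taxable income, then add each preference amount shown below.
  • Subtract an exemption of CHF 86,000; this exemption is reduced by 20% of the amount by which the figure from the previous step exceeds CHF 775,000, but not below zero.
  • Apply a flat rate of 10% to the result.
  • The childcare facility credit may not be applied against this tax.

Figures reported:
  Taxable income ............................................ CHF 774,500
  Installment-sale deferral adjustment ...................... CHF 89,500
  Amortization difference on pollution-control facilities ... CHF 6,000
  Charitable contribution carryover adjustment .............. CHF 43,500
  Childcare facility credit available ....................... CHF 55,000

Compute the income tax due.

CHF 85,520

Parallel minimum levy:
  Adjusted income: CHF 774,500 + CHF 89,500 + CHF 6,000 + CHF 43,500 = CHF 913,500
  Exemption: CHF 86,000 − 20% × (CHF 913,500 − CHF 775,000) = CHF 86,000 − CHF 27,700 = CHF 58,300
  Base: CHF 913,500 − CHF 58,300 = CHF 855,200
  CHF 855,200 × 10% = CHF 85,520

Mainline income levy:
  CHF 187,000 × 8% = CHF 14,960
  CHF 587,500 × 21% = CHF 123,375
  → CHF 138,335
  Less childcare facility credit CHF 55,000 → CHF 83,335

CHF 85,520 > CHF 83,335, so the parallel minimum levy is the binding amount.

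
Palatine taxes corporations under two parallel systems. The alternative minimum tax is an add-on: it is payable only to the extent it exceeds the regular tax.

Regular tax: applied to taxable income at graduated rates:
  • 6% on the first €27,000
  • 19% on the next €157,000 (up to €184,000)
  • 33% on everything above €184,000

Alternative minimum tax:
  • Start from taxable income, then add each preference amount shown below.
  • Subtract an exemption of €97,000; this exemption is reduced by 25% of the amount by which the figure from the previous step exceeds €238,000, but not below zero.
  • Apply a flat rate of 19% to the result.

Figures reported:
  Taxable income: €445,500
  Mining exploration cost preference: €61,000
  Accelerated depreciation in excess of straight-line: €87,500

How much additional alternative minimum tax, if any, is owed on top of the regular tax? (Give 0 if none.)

€0

Regular tax:
  €27,000 × 6% = €1,620
  €157,000 × 19% = €29,830
  €261,500 × 33% = €86,295
  → €117,745

Alternative minimum tax:
  Adjusted income: €445,500 + €61,000 + €87,500 = €594,000
  Exemption: €97,000 − 25% × (€594,000 − €238,000) = €97,000 − €89,000 = €8,000
  Base: €594,000 − €8,000 = €586,000
  €586,000 × 19% = €111,340

€111,340 ≤ €117,745, so no add-on is due.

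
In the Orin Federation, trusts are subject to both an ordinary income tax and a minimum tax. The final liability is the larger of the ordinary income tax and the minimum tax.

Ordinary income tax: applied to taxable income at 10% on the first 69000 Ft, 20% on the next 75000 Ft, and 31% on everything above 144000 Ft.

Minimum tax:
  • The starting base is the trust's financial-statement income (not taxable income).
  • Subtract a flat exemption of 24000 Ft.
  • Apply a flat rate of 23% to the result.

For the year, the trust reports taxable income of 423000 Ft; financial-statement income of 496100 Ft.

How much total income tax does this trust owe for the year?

Minimum tax:
  Base (financial-statement income): 496100 Ft
  Less exemption 24000 Ft → base 472100 Ft
  472100 Ft × 23% = 108583 Ft

Ordinary income tax:
  69000 Ft × 10% = 6900 Ft
  75000 Ft × 20% = 15000 Ft
  279000 Ft × 31% = 86490 Ft
  → 108390 Ft

108583 Ft > 108390 Ft, so the minimum tax is the binding amount.

108583 Ft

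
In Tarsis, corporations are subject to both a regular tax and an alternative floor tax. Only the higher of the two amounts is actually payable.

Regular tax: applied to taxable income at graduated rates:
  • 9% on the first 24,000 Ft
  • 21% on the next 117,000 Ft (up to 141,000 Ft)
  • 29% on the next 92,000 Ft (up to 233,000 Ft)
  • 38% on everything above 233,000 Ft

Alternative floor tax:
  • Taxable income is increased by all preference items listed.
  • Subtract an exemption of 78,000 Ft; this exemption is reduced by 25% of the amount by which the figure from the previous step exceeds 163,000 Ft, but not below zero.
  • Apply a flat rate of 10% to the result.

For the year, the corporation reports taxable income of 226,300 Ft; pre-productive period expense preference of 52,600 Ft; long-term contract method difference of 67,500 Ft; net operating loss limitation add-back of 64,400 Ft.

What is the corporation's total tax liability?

Alternative floor tax:
  Adjusted income: 226,300 Ft + 52,600 Ft + 67,500 Ft + 64,400 Ft = 410,800 Ft
  Exemption: 78,000 Ft − 25% × (410,800 Ft − 163,000 Ft) = 78,000 Ft − 61,950 Ft = 16,050 Ft
  Base: 410,800 Ft − 16,050 Ft = 394,750 Ft
  394,750 Ft × 10% = 39,475 Ft

Regular tax:
  24,000 Ft × 9% = 2,160 Ft
  117,000 Ft × 21% = 24,570 Ft
  85,300 Ft × 29% = 24,737 Ft
  → 51,467 Ft

51,467 Ft > 39,475 Ft, so the regular tax governs.

51,467 Ft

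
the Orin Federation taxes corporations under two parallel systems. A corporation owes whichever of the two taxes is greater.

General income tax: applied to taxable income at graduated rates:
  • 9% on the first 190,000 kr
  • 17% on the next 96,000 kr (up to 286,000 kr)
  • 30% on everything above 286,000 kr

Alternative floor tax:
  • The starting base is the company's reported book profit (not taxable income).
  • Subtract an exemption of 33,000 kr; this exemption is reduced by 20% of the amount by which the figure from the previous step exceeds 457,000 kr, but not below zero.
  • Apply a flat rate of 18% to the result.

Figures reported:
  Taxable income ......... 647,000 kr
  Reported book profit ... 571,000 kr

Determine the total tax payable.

141,720 kr

General income tax:
  190,000 kr × 9% = 17,100 kr
  96,000 kr × 17% = 16,320 kr
  361,000 kr × 30% = 108,300 kr
  → 141,720 kr

Alternative floor tax:
  Base (reported book profit): 571,000 kr
  Exemption: 33,000 kr − 20% × (571,000 kr − 457,000 kr) = 33,000 kr − 22,800 kr = 10,200 kr
  Base: 571,000 kr − 10,200 kr = 560,800 kr
  560,800 kr × 18% = 100,944 kr

141,720 kr > 100,944 kr, so the general income tax governs.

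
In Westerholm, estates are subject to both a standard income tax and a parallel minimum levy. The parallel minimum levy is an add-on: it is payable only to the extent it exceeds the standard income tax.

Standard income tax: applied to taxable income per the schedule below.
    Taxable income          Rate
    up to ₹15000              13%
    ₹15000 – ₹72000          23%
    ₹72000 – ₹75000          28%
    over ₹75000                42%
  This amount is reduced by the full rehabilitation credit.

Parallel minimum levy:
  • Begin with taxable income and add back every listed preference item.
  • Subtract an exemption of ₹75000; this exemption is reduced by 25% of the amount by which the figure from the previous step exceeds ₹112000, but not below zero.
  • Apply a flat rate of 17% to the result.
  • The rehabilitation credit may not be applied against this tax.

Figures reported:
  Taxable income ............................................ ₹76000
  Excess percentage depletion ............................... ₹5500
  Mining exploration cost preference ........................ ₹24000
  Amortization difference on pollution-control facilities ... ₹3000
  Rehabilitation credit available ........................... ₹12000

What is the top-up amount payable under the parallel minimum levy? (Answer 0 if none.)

₹1375

Standard income tax:
  ₹15000 × 13% = ₹1950
  ₹57000 × 23% = ₹13110
  ₹3000 × 28% = ₹840
  ₹1000 × 42% = ₹420
  → ₹16320
  Less rehabilitation credit ₹12000 → ₹4320

Parallel minimum levy:
  Adjusted income: ₹76000 + ₹5500 + ₹24000 + ₹3000 = ₹108500
  Exemption: ₹108500 ≤ ₹112000, so full ₹75000 applies
  Base: ₹108500 − ₹75000 = ₹33500
  ₹33500 × 17% = ₹5695

Excess of parallel minimum levy over standard income tax: ₹5695 − ₹4320 = ₹1375.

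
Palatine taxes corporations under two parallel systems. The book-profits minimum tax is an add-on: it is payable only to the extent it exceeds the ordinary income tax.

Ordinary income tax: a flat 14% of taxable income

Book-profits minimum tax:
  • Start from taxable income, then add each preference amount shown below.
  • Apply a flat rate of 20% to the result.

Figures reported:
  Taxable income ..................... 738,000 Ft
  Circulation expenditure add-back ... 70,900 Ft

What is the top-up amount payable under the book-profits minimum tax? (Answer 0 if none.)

Ordinary income tax:
  738,000 Ft × 14% = 103,320 Ft

Book-profits minimum tax:
  Adjusted income: 738,000 Ft + 70,900 Ft = 808,900 Ft
  808,900 Ft × 20% = 161,780 Ft

Excess of book-profits minimum tax over ordinary income tax: 161,780 Ft − 103,320 Ft = 58,460 Ft.

58,460 Ft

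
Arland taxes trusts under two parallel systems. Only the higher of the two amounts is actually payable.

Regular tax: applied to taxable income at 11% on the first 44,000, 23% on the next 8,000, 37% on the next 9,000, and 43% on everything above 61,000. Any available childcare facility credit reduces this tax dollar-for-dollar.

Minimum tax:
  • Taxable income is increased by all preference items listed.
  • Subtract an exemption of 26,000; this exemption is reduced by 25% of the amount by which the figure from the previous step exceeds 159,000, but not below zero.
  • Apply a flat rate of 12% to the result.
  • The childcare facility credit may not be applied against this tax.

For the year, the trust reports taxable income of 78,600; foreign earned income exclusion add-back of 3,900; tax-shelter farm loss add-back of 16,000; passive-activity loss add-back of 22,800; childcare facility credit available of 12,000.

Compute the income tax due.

Minimum tax:
  Adjusted income: 78,600 + 3,900 + 16,000 + 22,800 = 121,300
  Exemption: 121,300 ≤ 159,000, so full 26,000 applies
  Base: 121,300 − 26,000 = 95,300
  95,300 × 12% = 11,436

Regular tax:
  44,000 × 11% = 4,840
  8,000 × 23% = 1,840
  9,000 × 37% = 3,330
  17,600 × 43% = 7,568
  → 17,578
  Less childcare facility credit 12,000 → 5,578

11,436 > 5,578, so the minimum tax is the binding amount.

11,436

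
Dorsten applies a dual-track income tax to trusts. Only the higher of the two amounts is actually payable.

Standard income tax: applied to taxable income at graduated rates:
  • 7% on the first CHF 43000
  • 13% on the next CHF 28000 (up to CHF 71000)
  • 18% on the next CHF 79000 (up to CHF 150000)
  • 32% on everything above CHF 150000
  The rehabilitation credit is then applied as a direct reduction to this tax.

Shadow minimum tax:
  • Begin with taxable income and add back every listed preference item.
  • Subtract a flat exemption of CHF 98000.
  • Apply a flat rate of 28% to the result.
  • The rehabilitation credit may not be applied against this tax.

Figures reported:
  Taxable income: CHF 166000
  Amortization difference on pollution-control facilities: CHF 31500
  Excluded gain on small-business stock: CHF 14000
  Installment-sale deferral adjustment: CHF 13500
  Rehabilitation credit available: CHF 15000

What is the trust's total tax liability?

CHF 35560

Standard income tax:
  CHF 43000 × 7% = CHF 3010
  CHF 28000 × 13% = CHF 3640
  CHF 79000 × 18% = CHF 14220
  CHF 16000 × 32% = CHF 5120
  → CHF 25990
  Less rehabilitation credit CHF 15000 → CHF 10990

Shadow minimum tax:
  Adjusted income: CHF 166000 + CHF 31500 + CHF 14000 + CHF 13500 = CHF 225000
  Less exemption CHF 98000 → base CHF 127000
  CHF 127000 × 28% = CHF 35560

CHF 35560 > CHF 10990, so the shadow minimum tax is the binding amount.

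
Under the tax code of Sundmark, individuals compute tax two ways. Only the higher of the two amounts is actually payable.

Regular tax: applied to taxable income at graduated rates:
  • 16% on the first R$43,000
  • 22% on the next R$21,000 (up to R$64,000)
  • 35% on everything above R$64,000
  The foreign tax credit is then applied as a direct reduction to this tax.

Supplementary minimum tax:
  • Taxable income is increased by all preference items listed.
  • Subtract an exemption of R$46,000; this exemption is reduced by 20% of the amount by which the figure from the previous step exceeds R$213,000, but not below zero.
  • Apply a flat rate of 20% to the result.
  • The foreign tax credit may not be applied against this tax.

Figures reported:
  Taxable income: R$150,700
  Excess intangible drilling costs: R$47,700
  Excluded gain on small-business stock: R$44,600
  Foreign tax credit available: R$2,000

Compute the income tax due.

R$40,600

Regular tax:
  R$43,000 × 16% = R$6,880
  R$21,000 × 22% = R$4,620
  R$86,700 × 35% = R$30,345
  → R$41,845
  Less foreign tax credit R$2,000 → R$39,845

Supplementary minimum tax:
  Adjusted income: R$150,700 + R$47,700 + R$44,600 = R$243,000
  Exemption: R$46,000 − 20% × (R$243,000 − R$213,000) = R$46,000 − R$6,000 = R$40,000
  Base: R$243,000 − R$40,000 = R$203,000
  R$203,000 × 20% = R$40,600

R$40,600 > R$39,845, so the supplementary minimum tax is the binding amount.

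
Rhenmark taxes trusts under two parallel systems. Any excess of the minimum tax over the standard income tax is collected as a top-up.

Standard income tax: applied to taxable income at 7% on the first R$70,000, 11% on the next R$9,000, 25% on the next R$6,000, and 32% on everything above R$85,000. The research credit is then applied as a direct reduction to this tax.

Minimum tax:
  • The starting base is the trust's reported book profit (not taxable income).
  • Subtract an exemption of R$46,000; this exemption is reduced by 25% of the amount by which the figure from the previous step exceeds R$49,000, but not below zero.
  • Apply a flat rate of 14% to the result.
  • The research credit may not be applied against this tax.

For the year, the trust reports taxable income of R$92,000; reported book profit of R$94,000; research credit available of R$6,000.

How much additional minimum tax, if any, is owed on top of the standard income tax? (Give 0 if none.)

R$4,665

Minimum tax:
  Base (reported book profit): R$94,000
  Exemption: R$46,000 − 25% × (R$94,000 − R$49,000) = R$46,000 − R$11,250 = R$34,750
  Base: R$94,000 − R$34,750 = R$59,250
  R$59,250 × 14% = R$8,295

Standard income tax:
  R$70,000 × 7% = R$4,900
  R$9,000 × 11% = R$990
  R$6,000 × 25% = R$1,500
  R$7,000 × 32% = R$2,240
  → R$9,630
  Less research credit R$6,000 → R$3,630

Excess of minimum tax over standard income tax: R$8,295 − R$3,630 = R$4,665.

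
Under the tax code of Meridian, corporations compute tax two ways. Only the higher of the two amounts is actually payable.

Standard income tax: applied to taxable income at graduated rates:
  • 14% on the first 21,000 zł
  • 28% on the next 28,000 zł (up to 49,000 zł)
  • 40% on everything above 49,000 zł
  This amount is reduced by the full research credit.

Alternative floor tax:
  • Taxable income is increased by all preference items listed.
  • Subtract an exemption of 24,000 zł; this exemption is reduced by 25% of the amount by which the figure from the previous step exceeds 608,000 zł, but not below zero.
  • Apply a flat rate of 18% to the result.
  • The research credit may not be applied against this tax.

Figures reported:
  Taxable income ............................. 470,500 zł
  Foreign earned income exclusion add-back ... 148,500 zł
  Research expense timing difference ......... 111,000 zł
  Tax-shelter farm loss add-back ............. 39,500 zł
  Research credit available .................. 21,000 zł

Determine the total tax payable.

Alternative floor tax:
  Adjusted income: 470,500 zł + 148,500 zł + 111,000 zł + 39,500 zł = 769,500 zł
  Exemption: 25% × (769,500 zł − 608,000 zł) = 40,375 zł ≥ 24,000 zł, so the exemption is fully phased out
  Base: 769,500 zł − 0 zł = 769,500 zł
  769,500 zł × 18% = 138,510 zł

Standard income tax:
  21,000 zł × 14% = 2,940 zł
  28,000 zł × 28% = 7,840 zł
  421,500 zł × 40% = 168,600 zł
  → 179,380 zł
  Less research credit 21,000 zł → 158,380 zł

158,380 zł > 138,510 zł, so the standard income tax governs.

158,380 zł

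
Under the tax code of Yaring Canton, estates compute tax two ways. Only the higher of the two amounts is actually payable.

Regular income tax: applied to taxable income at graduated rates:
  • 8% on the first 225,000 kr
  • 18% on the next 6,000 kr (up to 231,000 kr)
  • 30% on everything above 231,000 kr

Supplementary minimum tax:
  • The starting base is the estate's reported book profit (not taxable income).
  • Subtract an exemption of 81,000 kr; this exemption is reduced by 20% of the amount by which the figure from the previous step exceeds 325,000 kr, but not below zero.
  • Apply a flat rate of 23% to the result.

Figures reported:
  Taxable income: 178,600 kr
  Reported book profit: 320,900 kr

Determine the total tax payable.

Regular income tax:
  178,600 kr × 8% = 14,288 kr

Supplementary minimum tax:
  Base (reported book profit): 320,900 kr
  Exemption: 320,900 kr ≤ 325,000 kr, so full 81,000 kr applies
  Base: 320,900 kr − 81,000 kr = 239,900 kr
  239,900 kr × 23% = 55,177 kr

55,177 kr > 14,288 kr, so the supplementary minimum tax is the binding amount.

55,177 kr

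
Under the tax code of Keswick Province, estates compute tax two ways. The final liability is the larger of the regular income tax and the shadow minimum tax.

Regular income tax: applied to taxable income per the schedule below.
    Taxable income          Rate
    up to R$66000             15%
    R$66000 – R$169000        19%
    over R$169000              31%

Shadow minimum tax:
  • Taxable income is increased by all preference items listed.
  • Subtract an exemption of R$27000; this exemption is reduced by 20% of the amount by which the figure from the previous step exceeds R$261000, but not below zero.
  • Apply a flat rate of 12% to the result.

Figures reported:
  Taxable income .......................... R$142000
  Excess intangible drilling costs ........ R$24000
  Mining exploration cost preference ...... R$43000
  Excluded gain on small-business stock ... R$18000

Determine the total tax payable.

R$24340

Shadow minimum tax:
  Adjusted income: R$142000 + R$24000 + R$43000 + R$18000 = R$227000
  Exemption: R$227000 ≤ R$261000, so full R$27000 applies
  Base: R$227000 − R$27000 = R$200000
  R$200000 × 12% = R$24000

Regular income tax:
  R$66000 × 15% = R$9900
  R$76000 × 19% = R$14440
  → R$24340

R$24340 > R$24000, so the regular income tax governs.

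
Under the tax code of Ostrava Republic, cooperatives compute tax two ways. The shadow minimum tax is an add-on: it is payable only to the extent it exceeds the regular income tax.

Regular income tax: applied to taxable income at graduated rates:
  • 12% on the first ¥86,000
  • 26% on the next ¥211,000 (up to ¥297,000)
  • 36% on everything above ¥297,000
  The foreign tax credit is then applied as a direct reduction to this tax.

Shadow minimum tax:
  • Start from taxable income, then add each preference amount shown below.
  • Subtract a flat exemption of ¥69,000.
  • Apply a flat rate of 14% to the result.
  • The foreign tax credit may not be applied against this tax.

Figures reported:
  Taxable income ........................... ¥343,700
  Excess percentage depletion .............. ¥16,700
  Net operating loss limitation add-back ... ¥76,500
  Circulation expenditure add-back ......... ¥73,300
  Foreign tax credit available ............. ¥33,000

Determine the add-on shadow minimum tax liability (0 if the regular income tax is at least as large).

¥12,776

Regular income tax:
  ¥86,000 × 12% = ¥10,320
  ¥211,000 × 26% = ¥54,860
  ¥46,700 × 36% = ¥16,812
  → ¥81,992
  Less foreign tax credit ¥33,000 → ¥48,992

Shadow minimum tax:
  Adjusted income: ¥343,700 + ¥16,700 + ¥76,500 + ¥73,300 = ¥510,200
  Less exemption ¥69,000 → base ¥441,200
  ¥441,200 × 14% = ¥61,768

Excess of shadow minimum tax over regular income tax: ¥61,768 − ¥48,992 = ¥12,776.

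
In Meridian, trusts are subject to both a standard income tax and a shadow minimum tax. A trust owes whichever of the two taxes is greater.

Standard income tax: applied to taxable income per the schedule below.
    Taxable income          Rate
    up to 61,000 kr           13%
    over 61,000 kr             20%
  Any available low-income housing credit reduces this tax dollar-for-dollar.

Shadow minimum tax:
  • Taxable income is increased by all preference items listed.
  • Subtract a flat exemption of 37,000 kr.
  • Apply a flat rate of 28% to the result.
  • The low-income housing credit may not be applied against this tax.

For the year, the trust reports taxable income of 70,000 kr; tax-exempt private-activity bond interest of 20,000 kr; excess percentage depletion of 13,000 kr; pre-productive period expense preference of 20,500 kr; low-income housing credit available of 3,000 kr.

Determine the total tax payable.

Shadow minimum tax:
  Adjusted income: 70,000 kr + 20,000 kr + 13,000 kr + 20,500 kr = 123,500 kr
  Less exemption 37,000 kr → base 86,500 kr
  86,500 kr × 28% = 24,220 kr

Standard income tax:
  61,000 kr × 13% = 7,930 kr
  9,000 kr × 20% = 1,800 kr
  → 9,730 kr
  Less low-income housing credit 3,000 kr → 6,730 kr

24,220 kr > 6,730 kr, so the shadow minimum tax is the binding amount.

24,220 kr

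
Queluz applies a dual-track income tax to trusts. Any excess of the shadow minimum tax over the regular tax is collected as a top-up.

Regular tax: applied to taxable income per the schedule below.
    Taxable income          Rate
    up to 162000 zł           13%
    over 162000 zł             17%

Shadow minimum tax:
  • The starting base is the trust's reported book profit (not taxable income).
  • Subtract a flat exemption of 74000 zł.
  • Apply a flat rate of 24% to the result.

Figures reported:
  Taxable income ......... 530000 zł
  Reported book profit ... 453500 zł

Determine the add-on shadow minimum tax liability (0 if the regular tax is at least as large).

Shadow minimum tax:
  Base (reported book profit): 453500 zł
  Less exemption 74000 zł → base 379500 zł
  379500 zł × 24% = 91080 zł

Regular tax:
  162000 zł × 13% = 21060 zł
  368000 zł × 17% = 62560 zł
  → 83620 zł

Excess of shadow minimum tax over regular tax: 91080 zł − 83620 zł = 7460 zł.

7460 zł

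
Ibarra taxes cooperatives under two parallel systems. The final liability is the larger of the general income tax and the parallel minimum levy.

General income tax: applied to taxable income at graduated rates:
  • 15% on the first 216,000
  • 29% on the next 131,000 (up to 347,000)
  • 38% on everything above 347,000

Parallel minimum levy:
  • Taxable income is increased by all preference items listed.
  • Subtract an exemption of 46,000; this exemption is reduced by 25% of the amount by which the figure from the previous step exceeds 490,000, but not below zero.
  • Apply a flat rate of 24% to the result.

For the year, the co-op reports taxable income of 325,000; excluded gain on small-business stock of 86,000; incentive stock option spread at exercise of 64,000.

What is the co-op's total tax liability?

102,960

General income tax:
  216,000 × 15% = 32,400
  109,000 × 29% = 31,610
  → 64,010

Parallel minimum levy:
  Adjusted income: 325,000 + 86,000 + 64,000 = 475,000
  Exemption: 475,000 ≤ 490,000, so full 46,000 applies
  Base: 475,000 − 46,000 = 429,000
  429,000 × 24% = 102,960

102,960 > 64,010, so the parallel minimum levy is the binding amount.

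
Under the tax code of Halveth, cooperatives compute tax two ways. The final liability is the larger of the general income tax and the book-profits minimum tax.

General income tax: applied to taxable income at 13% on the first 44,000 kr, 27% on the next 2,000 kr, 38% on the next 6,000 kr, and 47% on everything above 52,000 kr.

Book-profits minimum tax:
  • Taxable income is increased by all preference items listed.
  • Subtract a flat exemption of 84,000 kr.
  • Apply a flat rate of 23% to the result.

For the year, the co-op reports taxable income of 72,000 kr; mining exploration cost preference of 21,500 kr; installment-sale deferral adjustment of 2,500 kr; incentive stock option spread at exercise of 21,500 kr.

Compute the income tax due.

17,940 kr

Book-profits minimum tax:
  Adjusted income: 72,000 kr + 21,500 kr + 2,500 kr + 21,500 kr = 117,500 kr
  Less exemption 84,000 kr → base 33,500 kr
  33,500 kr × 23% = 7,705 kr

General income tax:
  44,000 kr × 13% = 5,720 kr
  2,000 kr × 27% = 540 kr
  6,000 kr × 38% = 2,280 kr
  20,000 kr × 47% = 9,400 kr
  → 17,940 kr

17,940 kr > 7,705 kr, so the general income tax governs.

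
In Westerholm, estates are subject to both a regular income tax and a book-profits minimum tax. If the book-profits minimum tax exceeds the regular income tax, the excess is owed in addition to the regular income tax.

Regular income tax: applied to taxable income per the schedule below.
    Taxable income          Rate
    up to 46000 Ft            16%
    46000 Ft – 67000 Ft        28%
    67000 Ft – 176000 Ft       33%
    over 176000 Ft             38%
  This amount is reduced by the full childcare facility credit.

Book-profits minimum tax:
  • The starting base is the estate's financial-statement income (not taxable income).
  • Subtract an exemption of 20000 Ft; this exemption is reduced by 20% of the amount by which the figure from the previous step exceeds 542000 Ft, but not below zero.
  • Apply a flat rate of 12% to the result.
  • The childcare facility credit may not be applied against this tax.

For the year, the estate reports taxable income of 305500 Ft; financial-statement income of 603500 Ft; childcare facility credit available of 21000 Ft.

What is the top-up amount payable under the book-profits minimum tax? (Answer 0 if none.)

0 Ft

Regular income tax:
  46000 Ft × 16% = 7360 Ft
  21000 Ft × 28% = 5880 Ft
  109000 Ft × 33% = 35970 Ft
  129500 Ft × 38% = 49210 Ft
  → 98420 Ft
  Less childcare facility credit 21000 Ft → 77420 Ft

Book-profits minimum tax:
  Base (financial-statement income): 603500 Ft
  Exemption: 20000 Ft − 20% × (603500 Ft − 542000 Ft) = 20000 Ft − 12300 Ft = 7700 Ft
  Base: 603500 Ft − 7700 Ft = 595800 Ft
  595800 Ft × 12% = 71496 Ft

71496 Ft ≤ 77420 Ft, so no add-on is due.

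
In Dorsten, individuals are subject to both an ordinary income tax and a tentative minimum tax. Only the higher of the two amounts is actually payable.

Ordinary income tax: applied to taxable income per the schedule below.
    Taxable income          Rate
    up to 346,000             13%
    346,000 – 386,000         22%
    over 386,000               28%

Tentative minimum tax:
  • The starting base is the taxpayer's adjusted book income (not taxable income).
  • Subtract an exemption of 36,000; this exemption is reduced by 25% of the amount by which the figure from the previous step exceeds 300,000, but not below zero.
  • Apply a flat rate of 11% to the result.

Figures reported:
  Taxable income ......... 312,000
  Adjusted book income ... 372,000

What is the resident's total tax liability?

40,560

Tentative minimum tax:
  Base (adjusted book income): 372,000
  Exemption: 36,000 − 25% × (372,000 − 300,000) = 36,000 − 18,000 = 18,000
  Base: 372,000 − 18,000 = 354,000
  354,000 × 11% = 38,940

Ordinary income tax:
  312,000 × 13% = 40,560

40,560 > 38,940, so the ordinary income tax governs.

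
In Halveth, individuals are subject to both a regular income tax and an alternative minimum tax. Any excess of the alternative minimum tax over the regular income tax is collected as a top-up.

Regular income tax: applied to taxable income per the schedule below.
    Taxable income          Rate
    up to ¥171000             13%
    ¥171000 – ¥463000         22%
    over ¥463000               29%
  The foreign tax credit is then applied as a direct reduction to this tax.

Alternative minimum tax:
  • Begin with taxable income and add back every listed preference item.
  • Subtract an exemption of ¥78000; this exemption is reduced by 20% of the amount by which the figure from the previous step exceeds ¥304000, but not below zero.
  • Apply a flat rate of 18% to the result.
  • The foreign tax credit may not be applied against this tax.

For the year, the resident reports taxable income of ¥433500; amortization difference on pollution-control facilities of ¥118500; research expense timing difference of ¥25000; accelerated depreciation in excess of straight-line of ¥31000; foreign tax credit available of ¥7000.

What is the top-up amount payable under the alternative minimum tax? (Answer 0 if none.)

¥33364

Regular income tax:
  ¥171000 × 13% = ¥22230
  ¥262500 × 22% = ¥57750
  → ¥79980
  Less foreign tax credit ¥7000 → ¥72980

Alternative minimum tax:
  Adjusted income: ¥433500 + ¥118500 + ¥25000 + ¥31000 = ¥608000
  Exemption: ¥78000 − 20% × (¥608000 − ¥304000) = ¥78000 − ¥60800 = ¥17200
  Base: ¥608000 − ¥17200 = ¥590800
  ¥590800 × 18% = ¥106344

Excess of alternative minimum tax over regular income tax: ¥106344 − ¥72980 = ¥33364.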